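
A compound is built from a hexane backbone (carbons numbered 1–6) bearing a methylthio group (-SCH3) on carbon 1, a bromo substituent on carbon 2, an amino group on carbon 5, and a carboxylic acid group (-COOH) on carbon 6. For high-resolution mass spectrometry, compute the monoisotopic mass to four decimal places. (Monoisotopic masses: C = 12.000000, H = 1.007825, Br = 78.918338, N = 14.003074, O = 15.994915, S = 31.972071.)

269.0085

Atom tally by fragment:
  CH3SCH2 → C:2 H:5 S:1
  CH(Br) → C:1 H:1 Br:1
  CH2 → C:1 H:2
  CH2 → C:1 H:2
  CH(NH2) → C:1 H:3 N:1
  CH2COOH → C:2 H:3 O:2
Element totals:
  C: 8
  H: 16
  Br: 1
  N: 1
  O: 2
  S: 1
Molecular formula: C8H16BrNO2S.
  M = 8(12.0) + 16(1.007825) + 78.918338 + 14.003074 + 2(15.994915) + 31.972071
    = 96.000000 + 16.125200 + 78.918338 + 14.003074 + 31.989830 + 31.972071 = 269.008513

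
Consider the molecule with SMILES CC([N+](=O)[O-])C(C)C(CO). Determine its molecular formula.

C6H13NO3

Atom tally by fragment:
  CH3 → C:1 H:3
  CH(NO2) → C:1 H:1 N:1 O:2
  CH(CH3) → C:2 H:4
  CH2CH2OH → C:2 H:5 O:1
Element totals:
  C: 6
  H: 13
  N: 1
  O: 3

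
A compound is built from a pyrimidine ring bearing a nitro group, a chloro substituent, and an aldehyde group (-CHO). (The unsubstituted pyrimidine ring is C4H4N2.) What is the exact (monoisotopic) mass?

186.9785

Atom tally by fragment:
  pyrimidine ring core → C:4 H:4 N:2
  (− 3 ring H displaced by substituents)
  + NO2 → N:1 O:2
  + Cl → Cl:1
  + CHO → C:1 H:1 O:1
Element totals:
  C: 5
  H: 2
  Cl: 1
  N: 3
  O: 3
Molecular formula: C5H2ClN3O3.
  M = 5(12.0) + 2(1.007825) + 34.968853 + 3(14.003074) + 3(15.994915)
    = 60.000000 + 2.015650 + 34.968853 + 42.009222 + 47.984745 = 186.978470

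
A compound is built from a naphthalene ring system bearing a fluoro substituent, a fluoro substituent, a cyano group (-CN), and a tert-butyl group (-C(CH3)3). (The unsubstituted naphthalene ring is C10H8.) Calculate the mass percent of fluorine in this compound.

Atom tally by fragment:
  naphthalene ring system core → C:10 H:8
  (− 4 ring H displaced by substituents)
  + F → F:1
  + F → F:1
  + CN → C:1 N:1
  + C(CH3)3 → C:4 H:9
Element totals:
  C: 15
  H: 13
  F: 2
  N: 1
Molecular formula: C15H13F2N.
Molar mass = 245.272 g/mol.
Mass from F: 2 × 18.998 = 37.996 g/mol.
%F = 37.996 / 245.272 × 100 = 15.49%.

15.49%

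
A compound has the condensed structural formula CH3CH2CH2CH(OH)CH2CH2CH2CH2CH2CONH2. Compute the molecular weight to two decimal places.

Atom tally by fragment:
  CH3 → C:1 H:3
  CH2 → C:1 H:2
  CH2 → C:1 H:2
  CH(OH) → C:1 H:2 O:1
  CH2 → C:1 H:2
  CH2 → C:1 H:2
  CH2 → C:1 H:2
  CH2 → C:1 H:2
  CH2CONH2 → C:2 H:4 O:1 N:1
Element totals:
  C: 10
  H: 21
  N: 1
  O: 2
Molecular formula: C10H21NO2.
  M = 10(12.011) + 21(1.008) + 14.007 + 2(15.999)
    = 120.110 + 21.168 + 14.007 + 31.998 = 187.283

187.28 g/mol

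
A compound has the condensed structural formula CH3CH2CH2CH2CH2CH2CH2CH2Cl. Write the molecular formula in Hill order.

Atom tally by fragment:
  CH3 → C:1 H:3
  CH2 → C:1 H:2
  CH2 → C:1 H:2
  CH2 → C:1 H:2
  CH2 → C:1 H:2
  CH2 → C:1 H:2
  CH2 → C:1 H:2
  CH2Cl → C:1 H:2 Cl:1
Element totals:
  C: 8
  H: 17
  Cl: 1

C8H17Cl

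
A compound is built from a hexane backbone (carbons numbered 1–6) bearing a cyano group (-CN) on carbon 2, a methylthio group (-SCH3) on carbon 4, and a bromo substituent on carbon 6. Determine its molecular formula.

Atom tally by fragment:
  CH3 → C:1 H:3
  CH(CN) → C:2 H:1 N:1
  CH2 → C:1 H:2
  CH(SCH3) → C:2 H:4 S:1
  CH2 → C:1 H:2
  CH2Br → C:1 H:2 Br:1
Element totals:
  C: 8
  H: 14
  Br: 1
  N: 1
  S: 1

C8H14BrNS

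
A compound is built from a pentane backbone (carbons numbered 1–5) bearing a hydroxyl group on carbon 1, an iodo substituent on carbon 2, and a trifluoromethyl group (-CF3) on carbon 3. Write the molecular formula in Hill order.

C6H10F3IO

Atom tally by fragment:
  HOCH2 → C:1 H:3 O:1
  CH(I) → C:1 H:1 I:1
  CH(CF3) → C:2 H:1 F:3
  CH2 → C:1 H:2
  CH3 → C:1 H:3
Element totals:
  C: 6
  H: 10
  F: 3
  I: 1
  O: 1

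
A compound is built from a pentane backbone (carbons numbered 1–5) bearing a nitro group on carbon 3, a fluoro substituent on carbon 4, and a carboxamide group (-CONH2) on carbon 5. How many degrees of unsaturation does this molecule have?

2

Atom tally by fragment:
  CH3 → C:1 H:3
  CH2 → C:1 H:2
  CH(NO2) → C:1 H:1 N:1 O:2
  CH(F) → C:1 H:1 F:1
  CH2CONH2 → C:2 H:4 O:1 N:1
Element totals:
  C: 6
  H: 11
  F: 1
  N: 2
  O: 3
Molecular formula: C6H11FN2O3.
DoU = (2C + 2 + N − H − X) / 2 = (2·6 + 2 + 2 − 11 − 1) / 2 = 2.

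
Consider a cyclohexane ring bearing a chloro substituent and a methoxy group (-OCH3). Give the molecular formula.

Atom tally by fragment:
  cyclohexane ring core → C:6 H:12
  (− 2 ring H displaced by substituents)
  + Cl → Cl:1
  + OCH3 → C:1 H:3 O:1
Element totals:
  C: 7
  H: 13
  Cl: 1
  O: 1

C7H13ClO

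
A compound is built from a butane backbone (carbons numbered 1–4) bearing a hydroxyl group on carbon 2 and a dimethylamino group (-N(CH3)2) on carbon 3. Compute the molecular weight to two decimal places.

117.19 g/mol

Atom tally by fragment:
  CH3 → C:1 H:3
  CH(OH) → C:1 H:2 O:1
  CH(N(CH3)2) → C:3 H:7 N:1
  CH3 → C:1 H:3
Element totals:
  C: 6
  H: 15
  N: 1
  O: 1
Molecular formula: C6H15NO.
  M = 6(12.011) + 15(1.008) + 14.007 + 15.999
    = 72.066 + 15.120 + 14.007 + 15.999 = 117.192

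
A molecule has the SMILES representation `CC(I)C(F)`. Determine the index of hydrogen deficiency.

Atom tally by fragment:
  CH3 → C:1 H:3
  CH(I) → C:1 H:1 I:1
  CH2F → C:1 H:2 F:1
Element totals:
  C: 3
  H: 6
  F: 1
  I: 1
Molecular formula: C3H6FI.
DoU = (2C + 2 + N − H − X) / 2 = (2·3 + 2 + 0 − 6 − 2) / 2 = 0.

0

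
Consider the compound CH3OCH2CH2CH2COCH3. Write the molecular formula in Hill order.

C6H12O2

Atom tally by fragment:
  CH3OCH2 → C:2 H:5 O:1
  CH2 → C:1 H:2
  CH2COCH3 → C:3 H:5 O:1
Element totals:
  C: 6
  H: 12
  O: 2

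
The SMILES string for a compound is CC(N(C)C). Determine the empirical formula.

C4H11N

Atom tally by fragment:
  CH3 → C:1 H:3
  CH2N(CH3)2 → C:3 H:8 N:1
Element totals:
  C: 4
  H: 11
  N: 1
Molecular formula: C4H11N.
gcd of subscripts (4, 11, 1) = 1, so the empirical formula equals the molecular formula.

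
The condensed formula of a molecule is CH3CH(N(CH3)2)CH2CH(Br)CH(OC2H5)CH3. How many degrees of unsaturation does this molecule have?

Atom tally by fragment:
  CH3 → C:1 H:3
  CH(N(CH3)2) → C:3 H:7 N:1
  CH2 → C:1 H:2
  CH(Br) → C:1 H:1 Br:1
  CH(OC2H5) → C:3 H:6 O:1
  CH3 → C:1 H:3
Element totals:
  C: 10
  H: 22
  Br: 1
  N: 1
  O: 1
Molecular formula: C10H22BrNO.
DoU = (2C + 2 + N − H − X) / 2 = (2·10 + 2 + 1 − 22 − 1) / 2 = 0.

0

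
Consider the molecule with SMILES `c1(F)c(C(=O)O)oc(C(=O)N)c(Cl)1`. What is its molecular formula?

Atom tally by fragment:
  furan ring core → C:4 H:4 O:1
  (− 4 ring H displaced by substituents)
  + F → F:1
  + COOH → C:1 H:1 O:2
  + CONH2 → C:1 H:2 O:1 N:1
  + Cl → Cl:1
Element totals:
  C: 6
  H: 3
  Cl: 1
  F: 1
  N: 1
  O: 4

C6H3ClFNO4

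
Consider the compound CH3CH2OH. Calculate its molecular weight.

Element totals:
  C: 2
  H: 6
  O: 1
Molecular formula: C2H6O.
  M = 2(12.011) + 6(1.008) + 15.999
    = 24.022 + 6.048 + 15.999 = 46.069

46.07 g/mol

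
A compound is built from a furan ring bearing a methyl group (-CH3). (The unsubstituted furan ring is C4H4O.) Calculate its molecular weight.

Atom tally by fragment:
  furan ring core → C:4 H:4 O:1
  (− 1 ring H displaced by substituents)
  + CH3 → C:1 H:3
Element totals:
  C: 5
  H: 6
  O: 1
Molecular formula: C5H6O.
  M = 5(12.011) + 6(1.008) + 15.999
    = 60.055 + 6.048 + 15.999 = 82.102

82.10 g/mol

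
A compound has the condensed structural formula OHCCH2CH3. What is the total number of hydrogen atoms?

Atom tally by fragment:
  OHCCH2 → C:2 H:3 O:1
  CH3 → C:1 H:3
Element totals:
  C: 3
  H: 6
  O: 1

6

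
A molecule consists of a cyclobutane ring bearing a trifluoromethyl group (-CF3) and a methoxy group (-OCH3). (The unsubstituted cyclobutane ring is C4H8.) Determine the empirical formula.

C6H9F3O

Atom tally by fragment:
  cyclobutane ring core → C:4 H:8
  (− 2 ring H displaced by substituents)
  + CF3 → C:1 F:3
  + OCH3 → C:1 H:3 O:1
Element totals:
  C: 6
  H: 9
  F: 3
  O: 1
Molecular formula: C6H9F3O.
gcd of subscripts (6, 3, 9, 1) = 1, so the empirical formula equals the molecular formula.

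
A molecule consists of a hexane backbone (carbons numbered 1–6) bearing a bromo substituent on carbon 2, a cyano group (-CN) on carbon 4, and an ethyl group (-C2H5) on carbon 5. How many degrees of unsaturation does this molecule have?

Atom tally by fragment:
  CH3 → C:1 H:3
  CH(Br) → C:1 H:1 Br:1
  CH2 → C:1 H:2
  CH(CN) → C:2 H:1 N:1
  CH(C2H5) → C:3 H:6
  CH3 → C:1 H:3
Element totals:
  C: 9
  H: 16
  Br: 1
  N: 1
Molecular formula: C9H16BrN.
DoU = (2C + 2 + N − H − X) / 2 = (2·9 + 2 + 1 − 16 − 1) / 2 = 2.

2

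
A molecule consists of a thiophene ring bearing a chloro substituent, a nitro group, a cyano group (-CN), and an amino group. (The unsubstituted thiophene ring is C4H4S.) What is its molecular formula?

Atom tally by fragment:
  thiophene ring core → C:4 H:4 S:1
  (− 4 ring H displaced by substituents)
  + Cl → Cl:1
  + NO2 → N:1 O:2
  + CN → C:1 N:1
  + NH2 → N:1 H:2
Element totals:
  C: 5
  H: 2
  Cl: 1
  N: 3
  O: 2
  S: 1

C5H2ClN3O2S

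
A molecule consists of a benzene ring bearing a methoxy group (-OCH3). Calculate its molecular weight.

108.14 g/mol

Atom tally by fragment:
  benzene ring core → C:6 H:6
  (− 1 ring H displaced by substituents)
  + OCH3 → C:1 H:3 O:1
Element totals:
  C: 7
  H: 8
  O: 1
Molecular formula: C7H8O.
  M = 7(12.011) + 8(1.008) + 15.999
    = 84.077 + 8.064 + 15.999 = 108.140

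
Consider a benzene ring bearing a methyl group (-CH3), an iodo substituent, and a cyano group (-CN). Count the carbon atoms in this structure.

8

Atom tally by fragment:
  benzene ring core → C:6 H:6
  (− 3 ring H displaced by substituents)
  + CH3 → C:1 H:3
  + I → I:1
  + CN → C:1 N:1
Element totals:
  C: 8
  H: 6
  I: 1
  N: 1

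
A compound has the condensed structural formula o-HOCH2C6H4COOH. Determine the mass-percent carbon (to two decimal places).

63.15%

Atom tally by fragment:
  benzene ring core → C:6 H:6
  (− 2 ring H displaced by substituents)
  + CH2OH → C:1 H:3 O:1
  + COOH → C:1 H:1 O:2
Element totals:
  C: 8
  H: 8
  O: 3
Molecular formula: C8H8O3.
Molar mass = 152.149 g/mol.
Mass from C: 8 × 12.011 = 96.088 g/mol.
%C = 96.088 / 152.149 × 100 = 63.15%.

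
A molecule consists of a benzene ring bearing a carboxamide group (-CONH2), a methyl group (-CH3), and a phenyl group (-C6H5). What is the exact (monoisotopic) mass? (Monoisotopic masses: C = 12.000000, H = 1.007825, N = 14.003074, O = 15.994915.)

Atom tally by fragment:
  benzene ring core → C:6 H:6
  (− 3 ring H displaced by substituents)
  + CONH2 → C:1 H:2 O:1 N:1
  + CH3 → C:1 H:3
  + C6H5 → C:6 H:5
Element totals:
  C: 14
  H: 13
  N: 1
  O: 1
Molecular formula: C14H13NO.
  M = 14(12.0) + 13(1.007825) + 14.003074 + 15.994915
    = 168.000000 + 13.101725 + 14.003074 + 15.994915 = 211.099714

211.0997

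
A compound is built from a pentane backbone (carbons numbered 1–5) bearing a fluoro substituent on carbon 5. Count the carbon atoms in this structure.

Atom tally by fragment:
  CH3 → C:1 H:3
  CH2 → C:1 H:2
  CH2 → C:1 H:2
  CH2 → C:1 H:2
  CH2F → C:1 H:2 F:1
Element totals:
  C: 5
  H: 11
  F: 1

5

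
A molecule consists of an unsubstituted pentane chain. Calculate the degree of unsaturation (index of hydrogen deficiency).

Atom tally by fragment:
  CH3 → C:1 H:3
  CH2 → C:1 H:2
  CH2 → C:1 H:2
  CH2 → C:1 H:2
  CH3 → C:1 H:3
Element totals:
  C: 5
  H: 12
Molecular formula: C5H12.
DoU = (2C + 2 + N − H − X) / 2 = (2·5 + 2 + 0 − 12 − 0) / 2 = 0.

0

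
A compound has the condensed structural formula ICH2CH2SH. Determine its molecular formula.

Atom tally by fragment:
  ICH2 → C:1 H:2 I:1
  CH2SH → C:1 H:3 S:1
Element totals:
  C: 2
  H: 5
  I: 1
  S: 1

C2H5IS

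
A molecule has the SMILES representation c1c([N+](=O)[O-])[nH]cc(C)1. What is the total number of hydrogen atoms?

6

Atom tally by fragment:
  pyrrole ring core → C:4 H:5 N:1
  (− 2 ring H displaced by substituents)
  + NO2 → N:1 O:2
  + CH3 → C:1 H:3
Element totals:
  C: 5
  H: 6
  N: 2
  O: 2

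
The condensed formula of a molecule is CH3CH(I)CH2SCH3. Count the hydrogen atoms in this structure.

Atom tally by fragment:
  CH3 → C:1 H:3
  CH(I) → C:1 H:1 I:1
  CH2SCH3 → C:2 H:5 S:1
Element totals:
  C: 4
  H: 9
  I: 1
  S: 1

9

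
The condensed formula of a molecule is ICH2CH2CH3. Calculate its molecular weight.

Atom tally by fragment:
  ICH2 → C:1 H:2 I:1
  CH2 → C:1 H:2
  CH3 → C:1 H:3
Element totals:
  C: 3
  H: 7
  I: 1
Molecular formula: C3H7I.
  M = 3(12.011) + 7(1.008) + 126.904
    = 36.033 + 7.056 + 126.904 = 169.993

169.99 g/mol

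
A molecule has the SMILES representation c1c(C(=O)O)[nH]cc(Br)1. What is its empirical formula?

C5H4BrNO2

Atom tally by fragment:
  pyrrole ring core → C:4 H:5 N:1
  (− 2 ring H displaced by substituents)
  + COOH → C:1 H:1 O:2
  + Br → Br:1
Element totals:
  C: 5
  H: 4
  Br: 1
  N: 1
  O: 2
Molecular formula: C5H4BrNO2.
gcd of subscripts (1, 5, 4, 1, 2) = 1, so the empirical formula equals the molecular formula.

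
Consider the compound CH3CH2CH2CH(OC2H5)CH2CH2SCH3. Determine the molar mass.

Element totals:
  C: 9
  H: 20
  O: 1
  S: 1
Molecular formula: C9H20OS.
  M = 9(12.011) + 20(1.008) + 15.999 + 32.06
    = 108.099 + 20.160 + 15.999 + 32.060 = 176.318

176.32 g/mol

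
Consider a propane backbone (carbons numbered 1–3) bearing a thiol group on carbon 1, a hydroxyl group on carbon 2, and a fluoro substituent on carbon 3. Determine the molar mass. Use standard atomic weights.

Atom tally by fragment:
  HSCH2 → C:1 H:3 S:1
  CH(OH) → C:1 H:2 O:1
  CH2F → C:1 H:2 F:1
Element totals:
  C: 3
  H: 7
  F: 1
  O: 1
  S: 1
Molecular formula: C3H7FOS.
  M = 3(12.011) + 7(1.008) + 18.998 + 15.999 + 32.06
    = 36.033 + 7.056 + 18.998 + 15.999 + 32.060 = 110.146

110.15 g/mol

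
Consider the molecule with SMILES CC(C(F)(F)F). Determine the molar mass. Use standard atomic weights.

Atom tally by fragment:
  CH3 → C:1 H:3
  CH2CF3 → C:2 H:2 F:3
Element totals:
  C: 3
  H: 5
  F: 3
Molecular formula: C3H5F3.
  M = 3(12.011) + 5(1.008) + 3(18.998)
    = 36.033 + 5.040 + 56.994 = 98.067

98.07 g/mol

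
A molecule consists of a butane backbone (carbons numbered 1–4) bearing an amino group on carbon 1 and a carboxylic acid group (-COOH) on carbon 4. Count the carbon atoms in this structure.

Atom tally by fragment:
  H2NCH2 → C:1 H:4 N:1
  CH2 → C:1 H:2
  CH2 → C:1 H:2
  CH2COOH → C:2 H:3 O:2
Element totals:
  C: 5
  H: 11
  N: 1
  O: 2

5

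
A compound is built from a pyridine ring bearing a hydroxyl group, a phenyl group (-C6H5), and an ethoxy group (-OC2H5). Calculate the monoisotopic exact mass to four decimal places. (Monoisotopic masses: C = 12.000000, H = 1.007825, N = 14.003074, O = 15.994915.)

Atom tally by fragment:
  pyridine ring core → C:5 H:5 N:1
  (− 3 ring H displaced by substituents)
  + OH → O:1 H:1
  + C6H5 → C:6 H:5
  + OC2H5 → C:2 H:5 O:1
Element totals:
  C: 13
  H: 13
  N: 1
  O: 2
Molecular formula: C13H13NO2.
  M = 13(12.0) + 13(1.007825) + 14.003074 + 2(15.994915)
    = 156.000000 + 13.101725 + 14.003074 + 31.989830 = 215.094629

215.0946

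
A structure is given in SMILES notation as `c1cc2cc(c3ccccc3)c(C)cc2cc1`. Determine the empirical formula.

C17H14

Atom tally by fragment:
  naphthalene ring system core → C:10 H:8
  (− 2 ring H displaced by substituents)
  + C6H5 → C:6 H:5
  + CH3 → C:1 H:3
Element totals:
  C: 17
  H: 14
Molecular formula: C17H14.
gcd of subscripts (17, 14) = 1, so the empirical formula equals the molecular formula.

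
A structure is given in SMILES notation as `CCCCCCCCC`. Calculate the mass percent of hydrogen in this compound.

Atom tally by fragment:
  CH3 → C:1 H:3
  CH2 → C:1 H:2
  CH2 → C:1 H:2
  CH2 → C:1 H:2
  CH2 → C:1 H:2
  CH2 → C:1 H:2
  CH2 → C:1 H:2
  CH2 → C:1 H:2
  CH3 → C:1 H:3
Element totals:
  C: 9
  H: 20
Molecular formula: C9H20.
Molar mass = 128.259 g/mol.
Mass from H: 20 × 1.008 = 20.160 g/mol.
%H = 20.160 / 128.259 × 100 = 15.72%.

15.72%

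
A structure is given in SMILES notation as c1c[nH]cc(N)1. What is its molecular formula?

C4H6N2

Atom tally by fragment:
  pyrrole ring core → C:4 H:5 N:1
  (− 1 ring H displaced by substituents)
  + NH2 → N:1 H:2
Element totals:
  C: 4
  H: 6
  N: 2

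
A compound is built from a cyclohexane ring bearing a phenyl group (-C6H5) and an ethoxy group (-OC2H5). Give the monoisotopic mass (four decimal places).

204.1514

Atom tally by fragment:
  cyclohexane ring core → C:6 H:12
  (− 2 ring H displaced by substituents)
  + C6H5 → C:6 H:5
  + OC2H5 → C:2 H:5 O:1
Element totals:
  C: 14
  H: 20
  O: 1
Molecular formula: C14H20O.
  M = 14(12.0) + 20(1.007825) + 15.994915
    = 168.000000 + 20.156500 + 15.994915 = 204.151415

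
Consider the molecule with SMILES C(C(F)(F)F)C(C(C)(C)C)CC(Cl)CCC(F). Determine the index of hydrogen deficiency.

0

Atom tally by fragment:
  F3CCH2 → C:2 H:2 F:3
  CH(C(CH3)3) → C:5 H:10
  CH2 → C:1 H:2
  CH(Cl) → C:1 H:1 Cl:1
  CH2 → C:1 H:2
  CH2 → C:1 H:2
  CH2F → C:1 H:2 F:1
Element totals:
  C: 12
  H: 21
  Cl: 1
  F: 4
Molecular formula: C12H21ClF4.
DoU = (2C + 2 + N − H − X) / 2 = (2·12 + 2 + 0 − 21 − 5) / 2 = 0.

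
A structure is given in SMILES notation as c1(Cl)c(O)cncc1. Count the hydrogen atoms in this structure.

Atom tally by fragment:
  pyridine ring core → C:5 H:5 N:1
  (− 2 ring H displaced by substituents)
  + Cl → Cl:1
  + OH → O:1 H:1
Element totals:
  C: 5
  H: 4
  Cl: 1
  N: 1
  O: 1

4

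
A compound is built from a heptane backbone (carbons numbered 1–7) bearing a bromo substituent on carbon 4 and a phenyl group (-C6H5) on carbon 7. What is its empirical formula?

C13H19Br

Atom tally by fragment:
  CH3 → C:1 H:3
  CH2 → C:1 H:2
  CH2 → C:1 H:2
  CH(Br) → C:1 H:1 Br:1
  CH2 → C:1 H:2
  CH2 → C:1 H:2
  CH2C6H5 → C:7 H:7
Element totals:
  C: 13
  H: 19
  Br: 1
Molecular formula: C13H19Br.
gcd of subscripts (1, 13, 19) = 1, so the empirical formula equals the molecular formula.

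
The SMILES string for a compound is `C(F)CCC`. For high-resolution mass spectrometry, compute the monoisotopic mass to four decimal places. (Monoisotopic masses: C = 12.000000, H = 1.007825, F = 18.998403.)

Atom tally by fragment:
  FCH2 → C:1 H:2 F:1
  CH2 → C:1 H:2
  CH2 → C:1 H:2
  CH3 → C:1 H:3
Element totals:
  C: 4
  H: 9
  F: 1
Molecular formula: C4H9F.
  M = 4(12.0) + 9(1.007825) + 18.998403
    = 48.000000 + 9.070425 + 18.998403 = 76.068828

76.0688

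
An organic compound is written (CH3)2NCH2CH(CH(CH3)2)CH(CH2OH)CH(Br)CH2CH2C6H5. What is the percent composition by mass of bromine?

22.42%

Atom tally by fragment:
  (CH3)2NCH2 → C:3 H:8 N:1
  CH(CH(CH3)2) → C:4 H:8
  CH(CH2OH) → C:2 H:4 O:1
  CH(Br) → C:1 H:1 Br:1
  CH2 → C:1 H:2
  CH2C6H5 → C:7 H:7
Element totals:
  C: 18
  H: 30
  Br: 1
  N: 1
  O: 1
Molecular formula: C18H30BrNO.
Molar mass = 356.348 g/mol.
Mass from Br: 1 × 79.904 = 79.904 g/mol.
%Br = 79.904 / 356.348 × 100 = 22.42%.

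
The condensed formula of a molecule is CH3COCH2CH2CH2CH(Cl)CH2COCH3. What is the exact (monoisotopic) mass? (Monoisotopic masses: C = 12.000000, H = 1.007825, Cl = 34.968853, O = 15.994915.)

Atom tally by fragment:
  CH3COCH2 → C:3 H:5 O:1
  CH2 → C:1 H:2
  CH2 → C:1 H:2
  CH(Cl) → C:1 H:1 Cl:1
  CH2COCH3 → C:3 H:5 O:1
Element totals:
  C: 9
  H: 15
  Cl: 1
  O: 2
Molecular formula: C9H15ClO2.
  M = 9(12.0) + 15(1.007825) + 34.968853 + 2(15.994915)
    = 108.000000 + 15.117375 + 34.968853 + 31.989830 = 190.076058

190.0761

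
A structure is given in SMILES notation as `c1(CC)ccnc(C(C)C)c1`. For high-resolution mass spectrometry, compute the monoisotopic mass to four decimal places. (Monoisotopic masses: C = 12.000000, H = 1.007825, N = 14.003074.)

149.1204

Atom tally by fragment:
  pyridine ring core → C:5 H:5 N:1
  (− 2 ring H displaced by substituents)
  + C2H5 → C:2 H:5
  + CH(CH3)2 → C:3 H:7
Element totals:
  C: 10
  H: 15
  N: 1
Molecular formula: C10H15N.
  M = 10(12.0) + 15(1.007825) + 14.003074
    = 120.000000 + 15.117375 + 14.003074 = 149.120449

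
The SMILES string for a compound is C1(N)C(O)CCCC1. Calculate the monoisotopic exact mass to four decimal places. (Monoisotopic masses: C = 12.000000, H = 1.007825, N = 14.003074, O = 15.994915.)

115.0997

Atom tally by fragment:
  cyclohexane ring core → C:6 H:12
  (− 2 ring H displaced by substituents)
  + NH2 → N:1 H:2
  + OH → O:1 H:1
Element totals:
  C: 6
  H: 13
  N: 1
  O: 1
Molecular formula: C6H13NO.
  M = 6(12.0) + 13(1.007825) + 14.003074 + 15.994915
    = 72.000000 + 13.101725 + 14.003074 + 15.994915 = 115.099714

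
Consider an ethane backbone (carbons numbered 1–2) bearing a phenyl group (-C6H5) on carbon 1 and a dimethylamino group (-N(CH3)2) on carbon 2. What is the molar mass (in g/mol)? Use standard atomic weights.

Atom tally by fragment:
  C6H5CH2 → C:7 H:7
  CH2N(CH3)2 → C:3 H:8 N:1
Element totals:
  C: 10
  H: 15
  N: 1
Molecular formula: C10H15N.
  M = 10(12.011) + 15(1.008) + 14.007
    = 120.110 + 15.120 + 14.007 = 149.237

149.24 g/mol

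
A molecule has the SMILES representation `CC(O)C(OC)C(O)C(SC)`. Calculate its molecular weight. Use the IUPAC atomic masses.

180.26 g/mol

Atom tally by fragment:
  CH3 → C:1 H:3
  CH(OH) → C:1 H:2 O:1
  CH(OCH3) → C:2 H:4 O:1
  CH(OH) → C:1 H:2 O:1
  CH2SCH3 → C:2 H:5 S:1
Element totals:
  C: 7
  H: 16
  O: 3
  S: 1
Molecular formula: C7H16O3S.
  M = 7(12.011) + 16(1.008) + 3(15.999) + 32.06
    = 84.077 + 16.128 + 47.997 + 32.060 = 180.262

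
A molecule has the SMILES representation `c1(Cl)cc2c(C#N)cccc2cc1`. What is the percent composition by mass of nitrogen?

Atom tally by fragment:
  naphthalene ring system core → C:10 H:8
  (− 2 ring H displaced by substituents)
  + Cl → Cl:1
  + CN → C:1 N:1
Element totals:
  C: 11
  H: 6
  Cl: 1
  N: 1
Molecular formula: C11H6ClN.
Molar mass = 187.626 g/mol.
Mass from N: 1 × 14.007 = 14.007 g/mol.
%N = 14.007 / 187.626 × 100 = 7.47%.

7.47%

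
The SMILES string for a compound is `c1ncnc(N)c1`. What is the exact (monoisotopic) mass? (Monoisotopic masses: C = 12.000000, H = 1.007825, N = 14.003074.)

95.0483

Atom tally by fragment:
  pyrimidine ring core → C:4 H:4 N:2
  (− 1 ring H displaced by substituents)
  + NH2 → N:1 H:2
Element totals:
  C: 4
  H: 5
  N: 3
Molecular formula: C4H5N3.
  M = 4(12.0) + 5(1.007825) + 3(14.003074)
    = 48.000000 + 5.039125 + 42.009222 = 95.048347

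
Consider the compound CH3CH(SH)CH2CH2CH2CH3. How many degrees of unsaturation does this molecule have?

0

Atom tally by fragment:
  CH3 → C:1 H:3
  CH(SH) → C:1 H:2 S:1
  CH2 → C:1 H:2
  CH2 → C:1 H:2
  CH2 → C:1 H:2
  CH3 → C:1 H:3
Element totals:
  C: 6
  H: 14
  S: 1
Molecular formula: C6H14S.
DoU = (2C + 2 + N − H − X) / 2 = (2·6 + 2 + 0 − 14 − 0) / 2 = 0.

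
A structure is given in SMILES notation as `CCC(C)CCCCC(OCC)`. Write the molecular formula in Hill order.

C11H24O

Atom tally by fragment:
  CH3 → C:1 H:3
  CH2 → C:1 H:2
  CH(CH3) → C:2 H:4
  CH2 → C:1 H:2
  CH2 → C:1 H:2
  CH2 → C:1 H:2
  CH2 → C:1 H:2
  CH2OC2H5 → C:3 H:7 O:1
Element totals:
  C: 11
  H: 24
  O: 1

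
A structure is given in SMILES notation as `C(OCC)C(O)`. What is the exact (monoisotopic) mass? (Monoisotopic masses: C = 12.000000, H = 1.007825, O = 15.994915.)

90.0681

Atom tally by fragment:
  C2H5OCH2 → C:3 H:7 O:1
  CH2OH → C:1 H:3 O:1
Element totals:
  C: 4
  H: 10
  O: 2
Molecular formula: C4H10O2.
  M = 4(12.0) + 10(1.007825) + 2(15.994915)
    = 48.000000 + 10.078250 + 31.989830 = 90.068080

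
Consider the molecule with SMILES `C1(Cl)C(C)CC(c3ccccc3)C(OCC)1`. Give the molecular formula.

Atom tally by fragment:
  cyclopentane ring core → C:5 H:10
  (− 4 ring H displaced by substituents)
  + Cl → Cl:1
  + CH3 → C:1 H:3
  + C6H5 → C:6 H:5
  + OC2H5 → C:2 H:5 O:1
Element totals:
  C: 14
  H: 19
  Cl: 1
  O: 1

C14H19ClO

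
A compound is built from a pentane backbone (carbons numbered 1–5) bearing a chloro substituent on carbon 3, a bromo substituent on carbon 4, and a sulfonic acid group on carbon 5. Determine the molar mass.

265.55 g/mol

Atom tally by fragment:
  CH3 → C:1 H:3
  CH2 → C:1 H:2
  CH(Cl) → C:1 H:1 Cl:1
  CH(Br) → C:1 H:1 Br:1
  CH2SO3H → C:1 H:3 S:1 O:3
Element totals:
  C: 5
  H: 10
  Br: 1
  Cl: 1
  O: 3
  S: 1
Molecular formula: C5H10BrClO3S.
  M = 5(12.011) + 10(1.008) + 79.904 + 35.45 + 3(15.999) + 32.06
    = 60.055 + 10.080 + 79.904 + 35.450 + 47.997 + 32.060 = 265.546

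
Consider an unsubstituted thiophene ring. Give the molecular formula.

C4H4S

Atom tally by fragment:
  thiophene ring core → C:4 H:4 S:1
Element totals:
  C: 4
  H: 4
  S: 1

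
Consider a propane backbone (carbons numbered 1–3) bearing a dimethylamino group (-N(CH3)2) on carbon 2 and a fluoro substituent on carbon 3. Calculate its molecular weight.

105.16 g/mol

Atom tally by fragment:
  CH3 → C:1 H:3
  CH(N(CH3)2) → C:3 H:7 N:1
  CH2F → C:1 H:2 F:1
Element totals:
  C: 5
  H: 12
  F: 1
  N: 1
Molecular formula: C5H12FN.
  M = 5(12.011) + 12(1.008) + 18.998 + 14.007
    = 60.055 + 12.096 + 18.998 + 14.007 = 105.156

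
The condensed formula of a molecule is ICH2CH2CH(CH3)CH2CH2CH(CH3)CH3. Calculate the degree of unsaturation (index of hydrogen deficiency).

0

Atom tally by fragment:
  ICH2 → C:1 H:2 I:1
  CH2 → C:1 H:2
  CH(CH3) → C:2 H:4
  CH2 → C:1 H:2
  CH2 → C:1 H:2
  CH(CH3) → C:2 H:4
  CH3 → C:1 H:3
Element totals:
  C: 9
  H: 19
  I: 1
Molecular formula: C9H19I.
DoU = (2C + 2 + N − H − X) / 2 = (2·9 + 2 + 0 − 19 − 1) / 2 = 0.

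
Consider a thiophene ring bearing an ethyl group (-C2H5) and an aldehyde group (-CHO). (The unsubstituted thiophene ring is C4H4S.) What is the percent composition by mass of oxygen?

11.41%

Atom tally by fragment:
  thiophene ring core → C:4 H:4 S:1
  (− 2 ring H displaced by substituents)
  + C2H5 → C:2 H:5
  + CHO → C:1 H:1 O:1
Element totals:
  C: 7
  H: 8
  O: 1
  S: 1
Molecular formula: C7H8OS.
Molar mass = 140.200 g/mol.
Mass from O: 1 × 15.999 = 15.999 g/mol.
%O = 15.999 / 140.200 × 100 = 11.41%.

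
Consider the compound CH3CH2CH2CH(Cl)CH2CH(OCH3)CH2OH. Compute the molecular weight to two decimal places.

Element totals:
  C: 8
  H: 17
  Cl: 1
  O: 2
Molecular formula: C8H17ClO2.
  M = 8(12.011) + 17(1.008) + 35.45 + 2(15.999)
    = 96.088 + 17.136 + 35.450 + 31.998 = 180.672

180.67 g/mol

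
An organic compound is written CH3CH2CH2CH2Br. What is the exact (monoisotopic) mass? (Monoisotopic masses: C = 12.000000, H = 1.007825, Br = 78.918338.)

135.9888

Element totals:
  C: 4
  H: 9
  Br: 1
Molecular formula: C4H9Br.
  M = 4(12.0) + 9(1.007825) + 78.918338
    = 48.000000 + 9.070425 + 78.918338 = 135.988763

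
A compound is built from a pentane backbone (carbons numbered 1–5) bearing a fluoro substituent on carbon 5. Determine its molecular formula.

C5H11F

Atom tally by fragment:
  CH3 → C:1 H:3
  CH2 → C:1 H:2
  CH2 → C:1 H:2
  CH2 → C:1 H:2
  CH2F → C:1 H:2 F:1
Element totals:
  C: 5
  H: 11
  F: 1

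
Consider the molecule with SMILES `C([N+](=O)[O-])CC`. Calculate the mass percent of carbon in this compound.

40.44%

Atom tally by fragment:
  O2NCH2 → C:1 H:2 N:1 O:2
  CH2 → C:1 H:2
  CH3 → C:1 H:3
Element totals:
  C: 3
  H: 7
  N: 1
  O: 2
Molecular formula: C3H7NO2.
Molar mass = 89.094 g/mol.
Mass from C: 3 × 12.011 = 36.033 g/mol.
%C = 36.033 / 89.094 × 100 = 40.44%.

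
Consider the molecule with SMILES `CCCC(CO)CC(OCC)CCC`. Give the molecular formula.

C12H26O2

Atom tally by fragment:
  CH3 → C:1 H:3
  CH2 → C:1 H:2
  CH2 → C:1 H:2
  CH(CH2OH) → C:2 H:4 O:1
  CH2 → C:1 H:2
  CH(OC2H5) → C:3 H:6 O:1
  CH2 → C:1 H:2
  CH2 → C:1 H:2
  CH3 → C:1 H:3
Element totals:
  C: 12
  H: 26
  O: 2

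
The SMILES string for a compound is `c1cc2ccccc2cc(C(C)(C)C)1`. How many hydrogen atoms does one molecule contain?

Atom tally by fragment:
  naphthalene ring system core → C:10 H:8
  (− 1 ring H displaced by substituents)
  + C(CH3)3 → C:4 H:9
Element totals:
  C: 14
  H: 16

16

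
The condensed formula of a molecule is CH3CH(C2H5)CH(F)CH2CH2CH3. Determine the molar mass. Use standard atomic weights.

Element totals:
  C: 8
  H: 17
  F: 1
Molecular formula: C8H17F.
  M = 8(12.011) + 17(1.008) + 18.998
    = 96.088 + 17.136 + 18.998 = 132.222

132.22 g/mol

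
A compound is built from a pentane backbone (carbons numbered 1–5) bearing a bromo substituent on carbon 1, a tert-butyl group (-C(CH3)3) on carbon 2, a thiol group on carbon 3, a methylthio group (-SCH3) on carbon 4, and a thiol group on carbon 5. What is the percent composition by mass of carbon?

37.85%

Atom tally by fragment:
  BrCH2 → C:1 H:2 Br:1
  CH(C(CH3)3) → C:5 H:10
  CH(SH) → C:1 H:2 S:1
  CH(SCH3) → C:2 H:4 S:1
  CH2SH → C:1 H:3 S:1
Element totals:
  C: 10
  H: 21
  Br: 1
  S: 3
Molecular formula: C10H21BrS3.
Molar mass = 317.362 g/mol.
Mass from C: 10 × 12.011 = 120.110 g/mol.
%C = 120.110 / 317.362 × 100 = 37.85%.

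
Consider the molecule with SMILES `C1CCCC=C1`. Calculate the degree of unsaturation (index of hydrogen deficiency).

2

Atom tally by fragment:
  cyclohexene ring core → C:6 H:10
Element totals:
  C: 6
  H: 10
Molecular formula: C6H10.
DoU = (2C + 2 + N − H − X) / 2 = (2·6 + 2 + 0 − 10 − 0) / 2 = 2.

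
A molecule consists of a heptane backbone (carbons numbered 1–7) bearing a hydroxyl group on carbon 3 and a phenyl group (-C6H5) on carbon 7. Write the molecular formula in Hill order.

C13H20O

Atom tally by fragment:
  CH3 → C:1 H:3
  CH2 → C:1 H:2
  CH(OH) → C:1 H:2 O:1
  CH2 → C:1 H:2
  CH2 → C:1 H:2
  CH2 → C:1 H:2
  CH2C6H5 → C:7 H:7
Element totals:
  C: 13
  H: 20
  O: 1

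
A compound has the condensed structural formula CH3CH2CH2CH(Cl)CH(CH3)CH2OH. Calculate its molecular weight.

150.65 g/mol

Atom tally by fragment:
  CH3 → C:1 H:3
  CH2 → C:1 H:2
  CH2 → C:1 H:2
  CH(Cl) → C:1 H:1 Cl:1
  CH(CH3) → C:2 H:4
  CH2OH → C:1 H:3 O:1
Element totals:
  C: 7
  H: 15
  Cl: 1
  O: 1
Molecular formula: C7H15ClO.
  M = 7(12.011) + 15(1.008) + 35.45 + 15.999
    = 84.077 + 15.120 + 35.450 + 15.999 = 150.646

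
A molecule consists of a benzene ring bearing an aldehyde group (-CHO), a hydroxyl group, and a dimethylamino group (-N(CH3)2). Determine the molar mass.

Atom tally by fragment:
  benzene ring core → C:6 H:6
  (− 3 ring H displaced by substituents)
  + CHO → C:1 H:1 O:1
  + OH → O:1 H:1
  + N(CH3)2 → N:1 C:2 H:6
Element totals:
  C: 9
  H: 11
  N: 1
  O: 2
Molecular formula: C9H11NO2.
  M = 9(12.011) + 11(1.008) + 14.007 + 2(15.999)
    = 108.099 + 11.088 + 14.007 + 31.998 = 165.192

165.19 g/mol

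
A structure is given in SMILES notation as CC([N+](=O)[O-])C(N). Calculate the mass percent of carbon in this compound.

Atom tally by fragment:
  CH3 → C:1 H:3
  CH(NO2) → C:1 H:1 N:1 O:2
  CH2NH2 → C:1 H:4 N:1
Element totals:
  C: 3
  H: 8
  N: 2
  O: 2
Molecular formula: C3H8N2O2.
Molar mass = 104.109 g/mol.
Mass from C: 3 × 12.011 = 36.033 g/mol.
%C = 36.033 / 104.109 × 100 = 34.61%.

34.61%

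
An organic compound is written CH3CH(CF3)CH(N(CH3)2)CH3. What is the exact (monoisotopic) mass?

169.1078

Atom tally by fragment:
  CH3 → C:1 H:3
  CH(CF3) → C:2 H:1 F:3
  CH(N(CH3)2) → C:3 H:7 N:1
  CH3 → C:1 H:3
Element totals:
  C: 7
  H: 14
  F: 3
  N: 1
Molecular formula: C7H14F3N.
  M = 7(12.0) + 14(1.007825) + 3(18.998403) + 14.003074
    = 84.000000 + 14.109550 + 56.995209 + 14.003074 = 169.107833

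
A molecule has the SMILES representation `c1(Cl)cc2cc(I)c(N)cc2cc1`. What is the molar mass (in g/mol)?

Atom tally by fragment:
  naphthalene ring system core → C:10 H:8
  (− 3 ring H displaced by substituents)
  + Cl → Cl:1
  + I → I:1
  + NH2 → N:1 H:2
Element totals:
  C: 10
  H: 7
  Cl: 1
  I: 1
  N: 1
Molecular formula: C10H7ClIN.
  M = 10(12.011) + 7(1.008) + 35.45 + 126.904 + 14.007
    = 120.110 + 7.056 + 35.450 + 126.904 + 14.007 = 303.527

303.53 g/mol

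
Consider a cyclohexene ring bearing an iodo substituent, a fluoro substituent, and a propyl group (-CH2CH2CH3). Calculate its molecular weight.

268.11 g/mol

Atom tally by fragment:
  cyclohexene ring core → C:6 H:10
  (− 3 ring H displaced by substituents)
  + I → I:1
  + F → F:1
  + CH2CH2CH3 → C:3 H:7
Element totals:
  C: 9
  H: 14
  F: 1
  I: 1
Molecular formula: C9H14FI.
  M = 9(12.011) + 14(1.008) + 18.998 + 126.904
    = 108.099 + 14.112 + 18.998 + 126.904 = 268.113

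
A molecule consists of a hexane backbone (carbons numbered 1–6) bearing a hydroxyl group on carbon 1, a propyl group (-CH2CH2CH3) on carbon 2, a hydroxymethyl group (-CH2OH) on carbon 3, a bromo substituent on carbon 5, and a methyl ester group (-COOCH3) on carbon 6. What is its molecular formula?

Atom tally by fragment:
  HOCH2 → C:1 H:3 O:1
  CH(CH2CH2CH3) → C:4 H:8
  CH(CH2OH) → C:2 H:4 O:1
  CH2 → C:1 H:2
  CH(Br) → C:1 H:1 Br:1
  CH2COOCH3 → C:3 H:5 O:2
Element totals:
  C: 12
  H: 23
  Br: 1
  O: 4

C12H23BrO4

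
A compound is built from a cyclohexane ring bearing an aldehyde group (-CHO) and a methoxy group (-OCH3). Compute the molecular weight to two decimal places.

Atom tally by fragment:
  cyclohexane ring core → C:6 H:12
  (− 2 ring H displaced by substituents)
  + CHO → C:1 H:1 O:1
  + OCH3 → C:1 H:3 O:1
Element totals:
  C: 8
  H: 14
  O: 2
Molecular formula: C8H14O2.
  M = 8(12.011) + 14(1.008) + 2(15.999)
    = 96.088 + 14.112 + 31.998 = 142.198

142.20 g/mol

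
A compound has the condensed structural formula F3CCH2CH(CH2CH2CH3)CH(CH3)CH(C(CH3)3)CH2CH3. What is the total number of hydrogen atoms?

Element totals:
  C: 15
  H: 29
  F: 3

29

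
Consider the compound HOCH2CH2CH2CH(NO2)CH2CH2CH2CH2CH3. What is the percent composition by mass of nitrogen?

Atom tally by fragment:
  HOCH2 → C:1 H:3 O:1
  CH2 → C:1 H:2
  CH2 → C:1 H:2
  CH(NO2) → C:1 H:1 N:1 O:2
  CH2 → C:1 H:2
  CH2 → C:1 H:2
  CH2 → C:1 H:2
  CH2 → C:1 H:2
  CH3 → C:1 H:3
Element totals:
  C: 9
  H: 19
  N: 1
  O: 3
Molecular formula: C9H19NO3.
Molar mass = 189.255 g/mol.
Mass from N: 1 × 14.007 = 14.007 g/mol.
%N = 14.007 / 189.255 × 100 = 7.40%.

7.40%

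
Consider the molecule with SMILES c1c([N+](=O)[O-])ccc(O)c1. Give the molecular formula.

Atom tally by fragment:
  benzene ring core → C:6 H:6
  (− 2 ring H displaced by substituents)
  + NO2 → N:1 O:2
  + OH → O:1 H:1
Element totals:
  C: 6
  H: 5
  N: 1
  O: 3

C6H5NO3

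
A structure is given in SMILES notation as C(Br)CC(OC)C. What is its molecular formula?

C5H11BrO

Atom tally by fragment:
  BrCH2 → C:1 H:2 Br:1
  CH2 → C:1 H:2
  CH(OCH3) → C:2 H:4 O:1
  CH3 → C:1 H:3
Element totals:
  C: 5
  H: 11
  Br: 1
  O: 1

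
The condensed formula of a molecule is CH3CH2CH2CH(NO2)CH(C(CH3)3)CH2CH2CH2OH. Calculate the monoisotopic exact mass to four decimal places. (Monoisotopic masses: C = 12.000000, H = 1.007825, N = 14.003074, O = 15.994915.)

231.1834

Element totals:
  C: 12
  H: 25
  N: 1
  O: 3
Molecular formula: C12H25NO3.
  M = 12(12.0) + 25(1.007825) + 14.003074 + 3(15.994915)
    = 144.000000 + 25.195625 + 14.003074 + 47.984745 = 231.183444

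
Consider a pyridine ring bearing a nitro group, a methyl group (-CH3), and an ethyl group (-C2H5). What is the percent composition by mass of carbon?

Atom tally by fragment:
  pyridine ring core → C:5 H:5 N:1
  (− 3 ring H displaced by substituents)
  + NO2 → N:1 O:2
  + CH3 → C:1 H:3
  + C2H5 → C:2 H:5
Element totals:
  C: 8
  H: 10
  N: 2
  O: 2
Molecular formula: C8H10N2O2.
Molar mass = 166.180 g/mol.
Mass from C: 8 × 12.011 = 96.088 g/mol.
%C = 96.088 / 166.180 × 100 = 57.82%.

57.82%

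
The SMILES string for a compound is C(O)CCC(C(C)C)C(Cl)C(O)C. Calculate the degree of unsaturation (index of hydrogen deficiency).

Atom tally by fragment:
  HOCH2 → C:1 H:3 O:1
  CH2 → C:1 H:2
  CH2 → C:1 H:2
  CH(CH(CH3)2) → C:4 H:8
  CH(Cl) → C:1 H:1 Cl:1
  CH(OH) → C:1 H:2 O:1
  CH3 → C:1 H:3
Element totals:
  C: 10
  H: 21
  Cl: 1
  O: 2
Molecular formula: C10H21ClO2.
DoU = (2C + 2 + N − H − X) / 2 = (2·10 + 2 + 0 − 21 − 1) / 2 = 0.

0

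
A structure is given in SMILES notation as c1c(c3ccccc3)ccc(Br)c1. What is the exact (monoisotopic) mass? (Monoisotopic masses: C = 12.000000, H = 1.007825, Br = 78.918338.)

231.9888

Atom tally by fragment:
  benzene ring core → C:6 H:6
  (− 2 ring H displaced by substituents)
  + C6H5 → C:6 H:5
  + Br → Br:1
Element totals:
  C: 12
  H: 9
  Br: 1
Molecular formula: C12H9Br.
  M = 12(12.0) + 9(1.007825) + 78.918338
    = 144.000000 + 9.070425 + 78.918338 = 231.988763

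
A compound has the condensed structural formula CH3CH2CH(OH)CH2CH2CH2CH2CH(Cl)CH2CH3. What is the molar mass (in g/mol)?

Atom tally by fragment:
  CH3 → C:1 H:3
  CH2 → C:1 H:2
  CH(OH) → C:1 H:2 O:1
  CH2 → C:1 H:2
  CH2 → C:1 H:2
  CH2 → C:1 H:2
  CH2 → C:1 H:2
  CH(Cl) → C:1 H:1 Cl:1
  CH2 → C:1 H:2
  CH3 → C:1 H:3
Element totals:
  C: 10
  H: 21
  Cl: 1
  O: 1
Molecular formula: C10H21ClO.
  M = 10(12.011) + 21(1.008) + 35.45 + 15.999
    = 120.110 + 21.168 + 35.450 + 15.999 = 192.727

192.73 g/mol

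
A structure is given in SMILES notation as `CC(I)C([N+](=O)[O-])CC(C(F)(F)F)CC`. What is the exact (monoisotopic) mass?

338.9943

Atom tally by fragment:
  CH3 → C:1 H:3
  CH(I) → C:1 H:1 I:1
  CH(NO2) → C:1 H:1 N:1 O:2
  CH2 → C:1 H:2
  CH(CF3) → C:2 H:1 F:3
  CH2 → C:1 H:2
  CH3 → C:1 H:3
Element totals:
  C: 8
  H: 13
  F: 3
  I: 1
  N: 1
  O: 2
Molecular formula: C8H13F3INO2.
  M = 8(12.0) + 13(1.007825) + 3(18.998403) + 126.904472 + 14.003074 + 2(15.994915)
    = 96.000000 + 13.101725 + 56.995209 + 126.904472 + 14.003074 + 31.989830 = 338.994310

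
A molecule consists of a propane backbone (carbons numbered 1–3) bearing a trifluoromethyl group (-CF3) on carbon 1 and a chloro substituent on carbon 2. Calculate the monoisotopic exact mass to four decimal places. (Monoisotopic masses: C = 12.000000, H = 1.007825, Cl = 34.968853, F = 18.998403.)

146.0110

Atom tally by fragment:
  F3CCH2 → C:2 H:2 F:3
  CH(Cl) → C:1 H:1 Cl:1
  CH3 → C:1 H:3
Element totals:
  C: 4
  H: 6
  Cl: 1
  F: 3
Molecular formula: C4H6ClF3.
  M = 4(12.0) + 6(1.007825) + 34.968853 + 3(18.998403)
    = 48.000000 + 6.046950 + 34.968853 + 56.995209 = 146.011012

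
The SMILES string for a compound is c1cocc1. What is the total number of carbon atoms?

4

Atom tally by fragment:
  furan ring core → C:4 H:4 O:1
Element totals:
  C: 4
  H: 4
  O: 1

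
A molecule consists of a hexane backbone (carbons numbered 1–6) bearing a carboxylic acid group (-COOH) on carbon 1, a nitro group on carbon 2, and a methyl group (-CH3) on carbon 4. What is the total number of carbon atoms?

Atom tally by fragment:
  HOOCCH2 → C:2 H:3 O:2
  CH(NO2) → C:1 H:1 N:1 O:2
  CH2 → C:1 H:2
  CH(CH3) → C:2 H:4
  CH2 → C:1 H:2
  CH3 → C:1 H:3
Element totals:
  C: 8
  H: 15
  N: 1
  O: 4

8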